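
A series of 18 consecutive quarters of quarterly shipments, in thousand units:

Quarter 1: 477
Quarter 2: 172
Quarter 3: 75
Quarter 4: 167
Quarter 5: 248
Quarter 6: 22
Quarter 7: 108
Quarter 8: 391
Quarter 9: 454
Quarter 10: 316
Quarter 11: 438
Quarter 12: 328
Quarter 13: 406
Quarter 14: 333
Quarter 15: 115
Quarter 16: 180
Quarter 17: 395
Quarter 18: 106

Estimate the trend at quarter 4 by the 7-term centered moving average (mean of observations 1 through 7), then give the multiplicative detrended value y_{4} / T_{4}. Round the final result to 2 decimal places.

Trend T_4 = (477 + 172 + 75 + 167 + 248 + 22 + 108) / 7 = 1269/7 = 181.2857
Ratio to trend: 167 / 181.2857 = 0.92

0.92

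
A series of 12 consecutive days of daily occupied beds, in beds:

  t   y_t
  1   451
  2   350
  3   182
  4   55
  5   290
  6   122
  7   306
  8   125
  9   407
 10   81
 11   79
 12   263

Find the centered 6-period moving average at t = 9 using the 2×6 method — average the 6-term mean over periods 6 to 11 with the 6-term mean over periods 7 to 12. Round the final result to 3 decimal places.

Sum over 6–11: 122 + 306 + 125 + 407 + 81 + 79 = 1120
Sum over 7–12: 306 + 125 + 407 + 81 + 79 + 263 = 1261
CMA at t=9 = (1120 + 1261) / (2·6) = 2381 / 12 = 198.417

198.417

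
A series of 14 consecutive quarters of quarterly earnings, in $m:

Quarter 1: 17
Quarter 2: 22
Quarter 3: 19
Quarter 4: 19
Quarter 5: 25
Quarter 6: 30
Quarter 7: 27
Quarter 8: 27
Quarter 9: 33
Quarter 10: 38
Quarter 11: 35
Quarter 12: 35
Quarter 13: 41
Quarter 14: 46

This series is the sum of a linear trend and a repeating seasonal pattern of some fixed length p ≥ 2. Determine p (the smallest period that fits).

4

First differences y_{t+1} − y_t: 5, -3, 0, 6, 5, -3, 0, 6, 5, -3, …
The difference pattern repeats every 4 terms and not for any smaller step, so p = 4.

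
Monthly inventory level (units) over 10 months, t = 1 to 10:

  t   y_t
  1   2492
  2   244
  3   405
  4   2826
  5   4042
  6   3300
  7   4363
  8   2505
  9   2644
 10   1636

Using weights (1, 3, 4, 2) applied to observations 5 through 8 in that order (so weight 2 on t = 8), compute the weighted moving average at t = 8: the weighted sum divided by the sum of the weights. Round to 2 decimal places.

3640.40

Weighted sum: 1·4042 + 3·3300 + 4·4363 + 2·2505 = 4042 + 9900 + 17452 + 5010 = 36404
Weight total: 1 + 3 + 4 + 2 = 10
WMA = 36404 / 10 = 3640.40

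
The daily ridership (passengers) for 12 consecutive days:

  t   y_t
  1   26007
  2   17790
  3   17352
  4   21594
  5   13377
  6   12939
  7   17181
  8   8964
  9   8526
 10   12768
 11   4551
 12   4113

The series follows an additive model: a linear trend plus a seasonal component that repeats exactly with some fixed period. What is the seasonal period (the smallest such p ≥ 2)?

First differences y_{t+1} − y_t: -8217, -438, 4242, -8217, -438, 4242, -8217, -438, …
The difference pattern repeats every 3 terms and not for any smaller step, so p = 3.

3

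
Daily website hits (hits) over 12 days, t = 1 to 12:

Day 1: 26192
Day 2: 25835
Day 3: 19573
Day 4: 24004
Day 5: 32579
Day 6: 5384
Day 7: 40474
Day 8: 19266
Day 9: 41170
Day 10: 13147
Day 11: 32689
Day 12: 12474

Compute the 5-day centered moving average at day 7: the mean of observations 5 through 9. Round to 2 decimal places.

27774.60

Sum of periods 5–9: 32579 + 5384 + 40474 + 19266 + 41170 = 138873
Divide by 5: 138873 / 5 = 27774.60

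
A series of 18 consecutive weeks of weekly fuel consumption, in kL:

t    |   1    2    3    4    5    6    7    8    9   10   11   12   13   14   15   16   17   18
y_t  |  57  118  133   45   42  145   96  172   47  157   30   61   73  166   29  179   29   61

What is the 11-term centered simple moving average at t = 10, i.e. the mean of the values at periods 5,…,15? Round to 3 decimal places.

Sum of periods 5–15: 42 + 145 + 96 + 172 + 47 + 157 + 30 + 61 + 73 + 166 + 29 = 1018
Divide by 11: 1018 / 11 = 92.545

92.545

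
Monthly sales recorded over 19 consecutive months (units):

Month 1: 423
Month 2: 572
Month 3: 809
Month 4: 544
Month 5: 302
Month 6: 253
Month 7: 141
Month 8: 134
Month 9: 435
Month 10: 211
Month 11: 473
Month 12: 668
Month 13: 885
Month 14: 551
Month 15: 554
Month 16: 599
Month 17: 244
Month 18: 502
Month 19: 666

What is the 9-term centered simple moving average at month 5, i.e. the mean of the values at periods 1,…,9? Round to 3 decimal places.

401.444

Sum of periods 1–9: 423 + 572 + 809 + 544 + 302 + 253 + 141 + 134 + 435 = 3613
Divide by 9: 3613 / 9 = 401.444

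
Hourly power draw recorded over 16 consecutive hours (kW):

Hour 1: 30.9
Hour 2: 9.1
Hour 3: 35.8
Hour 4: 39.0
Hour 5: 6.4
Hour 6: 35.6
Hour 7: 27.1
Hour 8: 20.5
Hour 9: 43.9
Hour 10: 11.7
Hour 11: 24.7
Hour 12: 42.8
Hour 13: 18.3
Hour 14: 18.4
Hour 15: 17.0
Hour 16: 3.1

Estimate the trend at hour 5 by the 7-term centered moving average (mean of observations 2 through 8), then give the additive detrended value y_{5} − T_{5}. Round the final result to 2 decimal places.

Trend T_5 = (9.1 + 35.8 + 39.0 + 6.4 + 35.6 + 27.1 + 20.5) / 7 = 173.5/7 = 24.7857
Detrended value: 6.4 − 24.7857 = -18.39

-18.39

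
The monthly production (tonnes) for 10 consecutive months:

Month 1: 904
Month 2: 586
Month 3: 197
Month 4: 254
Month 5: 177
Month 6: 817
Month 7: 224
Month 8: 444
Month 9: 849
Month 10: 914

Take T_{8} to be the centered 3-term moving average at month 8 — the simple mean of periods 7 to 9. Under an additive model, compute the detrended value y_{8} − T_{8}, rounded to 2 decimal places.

Trend T_8 = (224 + 444 + 849) / 3 = 1517/3 = 505.6667
Detrended value: 444 − 505.6667 = -61.67

-61.67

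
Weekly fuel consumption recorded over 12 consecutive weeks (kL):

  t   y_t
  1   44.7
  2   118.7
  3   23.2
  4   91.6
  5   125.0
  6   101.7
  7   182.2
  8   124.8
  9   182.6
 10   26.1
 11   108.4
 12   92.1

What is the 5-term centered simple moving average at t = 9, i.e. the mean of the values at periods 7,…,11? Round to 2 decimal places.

Sum of periods 7–11: 182.2 + 124.8 + 182.6 + 26.1 + 108.4 = 624.1
Divide by 5: 624.1 / 5 = 124.82

124.82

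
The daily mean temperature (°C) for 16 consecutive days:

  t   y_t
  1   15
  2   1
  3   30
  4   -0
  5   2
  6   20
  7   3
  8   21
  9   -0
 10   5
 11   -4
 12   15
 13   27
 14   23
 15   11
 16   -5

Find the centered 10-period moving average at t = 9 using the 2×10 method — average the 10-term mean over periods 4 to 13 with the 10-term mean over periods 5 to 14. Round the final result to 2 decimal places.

10.05

Sum over 4–13: (-0) + 2 + 20 + 3 + 21 + (-0) + 5 + (-4) + 15 + 27 = 89
Sum over 5–14: 2 + 20 + 3 + 21 + (-0) + 5 + (-4) + 15 + 27 + 23 = 112
CMA at t=9 = (89 + 112) / (2·10) = 201 / 20 = 10.05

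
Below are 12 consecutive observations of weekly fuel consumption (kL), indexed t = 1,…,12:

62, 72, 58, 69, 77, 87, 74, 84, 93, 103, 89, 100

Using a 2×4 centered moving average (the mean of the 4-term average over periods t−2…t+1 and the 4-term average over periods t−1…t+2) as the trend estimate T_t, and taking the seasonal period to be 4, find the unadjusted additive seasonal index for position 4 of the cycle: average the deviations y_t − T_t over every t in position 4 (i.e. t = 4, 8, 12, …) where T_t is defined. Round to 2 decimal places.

Season position 4 occurs at t = 4, 8 (where T_t is defined).
t=4: T_4 = 70.8750; y_4 − T_4 = 69 − 70.8750 = -1.8750
t=8: T_8 = 86.5000; y_8 − T_8 = 84 − 86.5000 = -2.5000
Mean deviation: (-1.8750 + -2.5000) / 2 = -2.19

-2.19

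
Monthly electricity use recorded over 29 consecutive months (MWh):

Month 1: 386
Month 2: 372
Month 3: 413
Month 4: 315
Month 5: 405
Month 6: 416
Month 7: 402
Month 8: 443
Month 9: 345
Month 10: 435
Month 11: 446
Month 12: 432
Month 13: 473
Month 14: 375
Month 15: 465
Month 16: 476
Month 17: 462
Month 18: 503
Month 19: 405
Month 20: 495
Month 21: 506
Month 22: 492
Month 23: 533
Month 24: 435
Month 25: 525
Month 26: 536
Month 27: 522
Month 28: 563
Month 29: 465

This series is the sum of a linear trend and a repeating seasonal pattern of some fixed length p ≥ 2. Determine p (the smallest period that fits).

First differences y_{t+1} − y_t: -14, 41, -98, 90, 11, -14, 41, -98, 90, 11, -14, 41, …
The difference pattern repeats every 5 terms and not for any smaller step, so p = 5.

5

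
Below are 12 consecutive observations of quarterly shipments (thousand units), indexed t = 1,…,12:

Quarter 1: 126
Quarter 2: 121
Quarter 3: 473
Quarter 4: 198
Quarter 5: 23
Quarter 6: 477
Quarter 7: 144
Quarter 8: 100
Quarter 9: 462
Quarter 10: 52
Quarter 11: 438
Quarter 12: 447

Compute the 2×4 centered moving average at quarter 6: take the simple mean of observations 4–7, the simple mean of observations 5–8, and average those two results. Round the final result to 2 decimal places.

Sum over 4–7: 198 + 23 + 477 + 144 = 842
Sum over 5–8: 23 + 477 + 144 + 100 = 744
CMA at t=6 = (842 + 744) / (2·4) = 1586 / 8 = 198.25

198.25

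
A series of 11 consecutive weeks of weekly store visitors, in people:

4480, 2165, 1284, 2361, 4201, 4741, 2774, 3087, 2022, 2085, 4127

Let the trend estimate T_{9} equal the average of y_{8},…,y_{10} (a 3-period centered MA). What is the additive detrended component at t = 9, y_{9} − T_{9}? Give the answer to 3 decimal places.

Trend T_9 = (3087 + 2022 + 2085) / 3 = 7194/3 = 2398.00000
Detrended value: 2022 − 2398.00000 = -376.000

-376.000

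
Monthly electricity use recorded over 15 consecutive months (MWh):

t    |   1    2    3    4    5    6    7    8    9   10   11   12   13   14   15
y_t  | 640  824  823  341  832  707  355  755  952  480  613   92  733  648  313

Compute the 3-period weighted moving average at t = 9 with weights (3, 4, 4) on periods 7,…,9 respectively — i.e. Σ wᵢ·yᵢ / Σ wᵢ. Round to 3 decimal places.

717.545

Weighted sum: 3·355 + 4·755 + 4·952 = 1065 + 3020 + 3808 = 7893
Weight total: 3 + 4 + 4 = 11
WMA = 7893 / 11 = 717.545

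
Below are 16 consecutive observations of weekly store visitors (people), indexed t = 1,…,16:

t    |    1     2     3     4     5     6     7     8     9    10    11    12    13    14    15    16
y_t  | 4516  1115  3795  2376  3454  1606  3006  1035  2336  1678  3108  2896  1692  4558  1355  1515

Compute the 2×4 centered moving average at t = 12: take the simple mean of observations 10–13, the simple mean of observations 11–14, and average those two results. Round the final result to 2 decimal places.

2703.50

Sum over 10–13: 1678 + 3108 + 2896 + 1692 = 9374
Sum over 11–14: 3108 + 2896 + 1692 + 4558 = 12254
CMA at t=12 = (9374 + 12254) / (2·4) = 21628 / 8 = 2703.50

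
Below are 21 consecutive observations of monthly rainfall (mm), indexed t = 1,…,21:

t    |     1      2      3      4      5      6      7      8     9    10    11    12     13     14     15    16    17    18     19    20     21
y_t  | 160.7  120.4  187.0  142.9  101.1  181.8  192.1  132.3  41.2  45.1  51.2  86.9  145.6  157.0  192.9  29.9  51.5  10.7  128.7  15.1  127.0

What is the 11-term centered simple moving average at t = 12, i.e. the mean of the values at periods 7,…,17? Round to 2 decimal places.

102.34

Sum of periods 7–17: 192.1 + 132.3 + 41.2 + 45.1 + 51.2 + 86.9 + 145.6 + 157.0 + 192.9 + 29.9 + 51.5 = 1125.7
Divide by 11: 1125.7 / 11 = 102.34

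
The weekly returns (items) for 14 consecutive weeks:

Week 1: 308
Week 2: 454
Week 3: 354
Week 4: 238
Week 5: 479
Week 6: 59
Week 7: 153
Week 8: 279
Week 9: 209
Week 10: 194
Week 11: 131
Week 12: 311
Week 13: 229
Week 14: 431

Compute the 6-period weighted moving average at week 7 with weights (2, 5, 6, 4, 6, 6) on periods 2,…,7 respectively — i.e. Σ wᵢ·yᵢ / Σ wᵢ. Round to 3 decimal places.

251.517

Weighted sum: 2·454 + 5·354 + 6·238 + 4·479 + 6·59 + 6·153 = 908 + 1770 + 1428 + 1916 + 354 + 918 = 7294
Weight total: 2 + 5 + 6 + 4 + 6 + 6 = 29
WMA = 7294 / 29 = 251.517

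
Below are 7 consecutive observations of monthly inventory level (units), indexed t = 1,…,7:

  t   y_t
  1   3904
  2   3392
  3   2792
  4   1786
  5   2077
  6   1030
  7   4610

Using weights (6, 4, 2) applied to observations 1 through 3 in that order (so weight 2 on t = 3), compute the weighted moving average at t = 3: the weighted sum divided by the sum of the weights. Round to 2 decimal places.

Weighted sum: 6·3904 + 4·3392 + 2·2792 = 23424 + 13568 + 5584 = 42576
Weight total: 6 + 4 + 2 = 12
WMA = 42576 / 12 = 3548.00

3548.00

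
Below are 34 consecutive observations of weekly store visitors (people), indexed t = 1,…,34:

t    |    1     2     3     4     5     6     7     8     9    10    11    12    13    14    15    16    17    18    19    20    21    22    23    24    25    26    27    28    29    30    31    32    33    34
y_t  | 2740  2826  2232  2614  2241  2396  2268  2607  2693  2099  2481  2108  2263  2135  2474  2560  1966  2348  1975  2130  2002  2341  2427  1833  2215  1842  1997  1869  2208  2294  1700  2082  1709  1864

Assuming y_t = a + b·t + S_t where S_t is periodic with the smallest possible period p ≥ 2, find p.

First differences y_{t+1} − y_t: 86, -594, 382, -373, 155, -128, 339, 86, -594, 382, -373, 155, -128, 339, 86, -594, …
The difference pattern repeats every 7 terms and not for any smaller step, so p = 7.

7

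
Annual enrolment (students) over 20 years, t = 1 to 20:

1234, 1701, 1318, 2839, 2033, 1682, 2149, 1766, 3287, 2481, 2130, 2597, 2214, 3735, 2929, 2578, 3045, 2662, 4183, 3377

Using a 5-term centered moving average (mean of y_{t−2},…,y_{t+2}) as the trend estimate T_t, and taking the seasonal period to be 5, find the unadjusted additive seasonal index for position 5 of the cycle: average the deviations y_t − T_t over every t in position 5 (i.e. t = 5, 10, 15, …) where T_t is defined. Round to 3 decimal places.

28.800

Season position 5 occurs at t = 5, 10, 15 (where T_t is defined).
t=5: T_5 = 2004.20000; y_5 − T_5 = 2033 − 2004.20000 = 28.80000
t=10: T_10 = 2452.20000; y_10 − T_10 = 2481 − 2452.20000 = 28.80000
t=15: T_15 = 2900.20000; y_15 − T_15 = 2929 − 2900.20000 = 28.80000
Mean deviation: (28.80000 + 28.80000 + 28.80000) / 3 = 28.800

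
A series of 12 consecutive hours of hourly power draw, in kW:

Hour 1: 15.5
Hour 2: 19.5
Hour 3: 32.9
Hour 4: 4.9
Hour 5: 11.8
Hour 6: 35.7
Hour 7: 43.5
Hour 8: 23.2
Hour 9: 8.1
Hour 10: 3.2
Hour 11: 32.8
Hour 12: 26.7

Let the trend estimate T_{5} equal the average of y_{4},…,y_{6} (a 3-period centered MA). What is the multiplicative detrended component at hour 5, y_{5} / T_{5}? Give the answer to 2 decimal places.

Trend T_5 = (4.9 + 11.8 + 35.7) / 3 = 52.4/3 = 17.4667
Ratio to trend: 11.8 / 17.4667 = 0.68

0.68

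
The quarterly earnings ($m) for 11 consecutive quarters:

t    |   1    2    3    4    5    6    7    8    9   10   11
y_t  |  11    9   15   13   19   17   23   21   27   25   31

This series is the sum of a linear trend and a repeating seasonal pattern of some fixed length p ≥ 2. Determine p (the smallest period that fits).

First differences y_{t+1} − y_t: -2, 6, -2, 6, -2, 6, …
The difference pattern repeats every 2 terms and not for any smaller step, so p = 2.

2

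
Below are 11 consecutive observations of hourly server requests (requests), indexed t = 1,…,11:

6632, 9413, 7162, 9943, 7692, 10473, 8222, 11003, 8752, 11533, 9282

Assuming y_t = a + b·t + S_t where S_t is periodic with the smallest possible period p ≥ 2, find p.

2

First differences y_{t+1} − y_t: 2781, -2251, 2781, -2251, 2781, -2251, …
The difference pattern repeats every 2 terms and not for any smaller step, so p = 2.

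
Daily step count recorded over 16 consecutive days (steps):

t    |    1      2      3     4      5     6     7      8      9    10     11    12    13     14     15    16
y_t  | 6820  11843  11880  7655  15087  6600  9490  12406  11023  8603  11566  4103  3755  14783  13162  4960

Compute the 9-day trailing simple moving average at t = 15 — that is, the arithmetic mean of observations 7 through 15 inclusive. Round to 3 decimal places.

9876.778

Sum of periods 7–15: 9490 + 12406 + 11023 + 8603 + 11566 + 4103 + 3755 + 14783 + 13162 = 88891
Divide by 9: 88891 / 9 = 9876.778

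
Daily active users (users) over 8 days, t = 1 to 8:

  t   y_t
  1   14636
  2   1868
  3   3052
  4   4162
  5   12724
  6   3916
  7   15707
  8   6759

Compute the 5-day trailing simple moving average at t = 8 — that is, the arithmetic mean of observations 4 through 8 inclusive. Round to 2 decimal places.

8653.60

Sum of periods 4–8: 4162 + 12724 + 3916 + 15707 + 6759 = 43268
Divide by 5: 43268 / 5 = 8653.60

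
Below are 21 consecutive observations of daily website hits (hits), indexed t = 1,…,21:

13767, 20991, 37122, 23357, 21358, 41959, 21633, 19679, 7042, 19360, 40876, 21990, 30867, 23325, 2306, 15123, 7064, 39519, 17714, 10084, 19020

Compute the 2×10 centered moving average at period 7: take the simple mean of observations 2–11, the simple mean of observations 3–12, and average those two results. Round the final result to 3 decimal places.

25387.650

Sum over 2–11: 20991 + 37122 + 23357 + 21358 + 41959 + 21633 + 19679 + 7042 + 19360 + 40876 = 253377
Sum over 3–12: 37122 + 23357 + 21358 + 41959 + 21633 + 19679 + 7042 + 19360 + 40876 + 21990 = 254376
CMA at t=7 = (253377 + 254376) / (2·10) = 507753 / 20 = 25387.650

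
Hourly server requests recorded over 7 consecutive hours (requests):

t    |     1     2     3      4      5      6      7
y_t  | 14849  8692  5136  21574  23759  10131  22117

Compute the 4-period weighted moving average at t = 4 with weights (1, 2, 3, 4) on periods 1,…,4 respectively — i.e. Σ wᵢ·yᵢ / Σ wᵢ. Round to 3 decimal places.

13393.700

Weighted sum: 1·14849 + 2·8692 + 3·5136 + 4·21574 = 14849 + 17384 + 15408 + 86296 = 133937
Weight total: 1 + 2 + 3 + 4 = 10
WMA = 133937 / 10 = 13393.700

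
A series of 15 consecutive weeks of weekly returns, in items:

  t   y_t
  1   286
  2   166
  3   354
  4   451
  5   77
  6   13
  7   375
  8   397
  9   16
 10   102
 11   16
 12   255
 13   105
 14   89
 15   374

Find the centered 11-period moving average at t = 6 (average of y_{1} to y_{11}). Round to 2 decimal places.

Sum of periods 1–11: 286 + 166 + 354 + 451 + 77 + 13 + 375 + 397 + 16 + 102 + 16 = 2253
Divide by 11: 2253 / 11 = 204.82

204.82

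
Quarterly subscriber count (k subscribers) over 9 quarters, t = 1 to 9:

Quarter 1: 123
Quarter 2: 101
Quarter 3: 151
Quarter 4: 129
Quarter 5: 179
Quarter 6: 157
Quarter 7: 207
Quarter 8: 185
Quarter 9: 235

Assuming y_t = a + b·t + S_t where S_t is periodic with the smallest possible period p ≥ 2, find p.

First differences y_{t+1} − y_t: -22, 50, -22, 50, -22, 50, …
The difference pattern repeats every 2 terms and not for any smaller step, so p = 2.

2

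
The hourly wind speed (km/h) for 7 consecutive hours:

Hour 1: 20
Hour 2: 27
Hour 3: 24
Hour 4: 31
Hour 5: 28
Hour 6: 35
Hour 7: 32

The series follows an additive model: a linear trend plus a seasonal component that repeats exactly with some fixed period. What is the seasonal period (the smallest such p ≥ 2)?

First differences y_{t+1} − y_t: 7, -3, 7, -3, 7, -3, …
The difference pattern repeats every 2 terms and not for any smaller step, so p = 2.

2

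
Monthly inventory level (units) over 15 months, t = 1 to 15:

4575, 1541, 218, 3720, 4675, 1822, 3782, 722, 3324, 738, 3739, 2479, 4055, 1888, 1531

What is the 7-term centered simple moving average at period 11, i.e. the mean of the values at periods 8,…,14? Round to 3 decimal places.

Sum of periods 8–14: 722 + 3324 + 738 + 3739 + 2479 + 4055 + 1888 = 16945
Divide by 7: 16945 / 7 = 2420.714

2420.714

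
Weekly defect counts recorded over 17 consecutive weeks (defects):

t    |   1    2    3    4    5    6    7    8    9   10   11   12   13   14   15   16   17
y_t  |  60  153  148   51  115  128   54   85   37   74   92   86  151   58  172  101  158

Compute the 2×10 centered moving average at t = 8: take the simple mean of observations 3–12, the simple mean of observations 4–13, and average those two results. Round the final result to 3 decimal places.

87.150

Sum over 3–12: 148 + 51 + 115 + 128 + 54 + 85 + 37 + 74 + 92 + 86 = 870
Sum over 4–13: 51 + 115 + 128 + 54 + 85 + 37 + 74 + 92 + 86 + 151 = 873
CMA at t=8 = (870 + 873) / (2·10) = 1743 / 20 = 87.150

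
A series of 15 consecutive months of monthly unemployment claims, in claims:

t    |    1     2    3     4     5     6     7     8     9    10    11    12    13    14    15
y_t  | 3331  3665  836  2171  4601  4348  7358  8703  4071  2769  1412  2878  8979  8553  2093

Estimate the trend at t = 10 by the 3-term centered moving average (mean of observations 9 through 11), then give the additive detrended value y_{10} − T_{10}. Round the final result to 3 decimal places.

Trend T_10 = (4071 + 2769 + 1412) / 3 = 8252/3 = 2750.66667
Detrended value: 2769 − 2750.66667 = 18.333

18.333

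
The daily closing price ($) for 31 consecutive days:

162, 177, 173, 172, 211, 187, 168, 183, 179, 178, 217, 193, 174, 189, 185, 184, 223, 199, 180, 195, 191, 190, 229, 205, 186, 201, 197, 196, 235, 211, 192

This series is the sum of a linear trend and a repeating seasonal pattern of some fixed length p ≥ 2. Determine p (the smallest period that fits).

First differences y_{t+1} − y_t: 15, -4, -1, 39, -24, -19, 15, -4, -1, 39, -24, -19, 15, -4, …
The difference pattern repeats every 6 terms and not for any smaller step, so p = 6.

6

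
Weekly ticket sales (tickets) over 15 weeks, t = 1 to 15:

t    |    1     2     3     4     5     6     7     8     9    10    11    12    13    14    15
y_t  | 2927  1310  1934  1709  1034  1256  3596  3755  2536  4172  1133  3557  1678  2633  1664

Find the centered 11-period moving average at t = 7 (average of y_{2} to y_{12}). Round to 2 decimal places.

2362.91

Sum of periods 2–12: 1310 + 1934 + 1709 + 1034 + 1256 + 3596 + 3755 + 2536 + 4172 + 1133 + 3557 = 25992
Divide by 11: 25992 / 11 = 2362.91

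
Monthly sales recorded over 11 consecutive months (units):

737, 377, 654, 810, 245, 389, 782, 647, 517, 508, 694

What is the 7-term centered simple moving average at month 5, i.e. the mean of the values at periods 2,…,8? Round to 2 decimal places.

Sum of periods 2–8: 377 + 654 + 810 + 245 + 389 + 782 + 647 = 3904
Divide by 7: 3904 / 7 = 557.71

557.71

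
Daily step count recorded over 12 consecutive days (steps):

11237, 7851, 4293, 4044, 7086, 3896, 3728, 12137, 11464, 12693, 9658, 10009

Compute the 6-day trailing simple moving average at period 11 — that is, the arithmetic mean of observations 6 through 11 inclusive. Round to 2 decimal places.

Sum of periods 6–11: 3896 + 3728 + 12137 + 11464 + 12693 + 9658 = 53576
Divide by 6: 53576 / 6 = 8929.33

8929.33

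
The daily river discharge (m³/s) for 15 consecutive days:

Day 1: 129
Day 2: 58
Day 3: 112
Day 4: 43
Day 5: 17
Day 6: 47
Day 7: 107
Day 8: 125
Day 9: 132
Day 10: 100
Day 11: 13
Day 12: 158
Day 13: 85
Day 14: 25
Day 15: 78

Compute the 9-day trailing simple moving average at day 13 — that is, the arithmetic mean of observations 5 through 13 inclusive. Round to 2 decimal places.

Sum of periods 5–13: 17 + 47 + 107 + 125 + 132 + 100 + 13 + 158 + 85 = 784
Divide by 9: 784 / 9 = 87.11

87.11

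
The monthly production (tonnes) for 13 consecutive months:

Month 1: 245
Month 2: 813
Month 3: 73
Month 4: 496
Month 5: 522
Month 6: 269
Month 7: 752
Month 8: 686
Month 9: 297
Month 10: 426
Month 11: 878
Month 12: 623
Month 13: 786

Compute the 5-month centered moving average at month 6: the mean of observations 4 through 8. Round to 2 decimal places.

545.00

Sum of periods 4–8: 496 + 522 + 269 + 752 + 686 = 2725
Divide by 5: 2725 / 5 = 545.00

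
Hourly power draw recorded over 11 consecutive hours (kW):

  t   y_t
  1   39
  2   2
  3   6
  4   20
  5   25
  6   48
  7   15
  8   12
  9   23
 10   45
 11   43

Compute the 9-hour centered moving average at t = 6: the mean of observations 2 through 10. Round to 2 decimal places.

21.78

Sum of periods 2–10: 2 + 6 + 20 + 25 + 48 + 15 + 12 + 23 + 45 = 196
Divide by 9: 196 / 9 = 21.78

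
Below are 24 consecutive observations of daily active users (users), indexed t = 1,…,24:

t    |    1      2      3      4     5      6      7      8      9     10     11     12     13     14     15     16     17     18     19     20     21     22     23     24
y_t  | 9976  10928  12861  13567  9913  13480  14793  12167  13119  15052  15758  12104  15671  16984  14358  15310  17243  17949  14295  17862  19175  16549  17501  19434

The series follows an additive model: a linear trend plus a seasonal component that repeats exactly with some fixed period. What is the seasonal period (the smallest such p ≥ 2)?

First differences y_{t+1} − y_t: 952, 1933, 706, -3654, 3567, 1313, -2626, 952, 1933, 706, -3654, 3567, 1313, -2626, 952, 1933, …
The difference pattern repeats every 7 terms and not for any smaller step, so p = 7.

7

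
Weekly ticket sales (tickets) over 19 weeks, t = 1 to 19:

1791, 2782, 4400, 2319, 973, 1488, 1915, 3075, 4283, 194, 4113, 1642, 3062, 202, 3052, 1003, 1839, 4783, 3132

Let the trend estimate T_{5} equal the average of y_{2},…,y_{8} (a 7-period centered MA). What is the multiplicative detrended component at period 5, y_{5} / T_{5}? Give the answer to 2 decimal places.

Trend T_5 = (2782 + 4400 + 2319 + 973 + 1488 + 1915 + 3075) / 7 = 16952/7 = 2421.7143
Ratio to trend: 973 / 2421.7143 = 0.40

0.40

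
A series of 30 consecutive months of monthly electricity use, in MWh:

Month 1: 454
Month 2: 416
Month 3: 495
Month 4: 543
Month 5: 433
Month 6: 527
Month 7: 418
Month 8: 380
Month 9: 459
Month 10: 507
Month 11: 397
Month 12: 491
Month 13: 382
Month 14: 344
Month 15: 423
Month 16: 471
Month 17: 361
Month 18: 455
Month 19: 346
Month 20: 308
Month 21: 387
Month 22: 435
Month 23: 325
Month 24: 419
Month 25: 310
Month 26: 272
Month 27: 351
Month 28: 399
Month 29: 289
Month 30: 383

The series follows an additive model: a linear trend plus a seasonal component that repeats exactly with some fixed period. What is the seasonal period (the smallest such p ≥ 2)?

First differences y_{t+1} − y_t: -38, 79, 48, -110, 94, -109, -38, 79, 48, -110, 94, -109, -38, 79, …
The difference pattern repeats every 6 terms and not for any smaller step, so p = 6.

6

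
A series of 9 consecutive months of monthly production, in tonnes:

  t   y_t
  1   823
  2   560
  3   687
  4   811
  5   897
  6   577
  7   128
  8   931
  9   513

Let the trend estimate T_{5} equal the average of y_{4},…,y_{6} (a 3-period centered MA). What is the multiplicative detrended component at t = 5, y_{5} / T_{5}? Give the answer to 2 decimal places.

1.18

Trend T_5 = (811 + 897 + 577) / 3 = 2285/3 = 761.6667
Ratio to trend: 897 / 761.6667 = 1.18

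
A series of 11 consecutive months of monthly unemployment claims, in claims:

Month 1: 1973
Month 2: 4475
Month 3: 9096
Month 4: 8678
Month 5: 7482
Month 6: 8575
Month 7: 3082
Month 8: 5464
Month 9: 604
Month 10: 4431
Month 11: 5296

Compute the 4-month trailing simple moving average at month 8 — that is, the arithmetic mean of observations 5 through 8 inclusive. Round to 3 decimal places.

Sum of periods 5–8: 7482 + 8575 + 3082 + 5464 = 24603
Divide by 4: 24603 / 4 = 6150.750

6150.750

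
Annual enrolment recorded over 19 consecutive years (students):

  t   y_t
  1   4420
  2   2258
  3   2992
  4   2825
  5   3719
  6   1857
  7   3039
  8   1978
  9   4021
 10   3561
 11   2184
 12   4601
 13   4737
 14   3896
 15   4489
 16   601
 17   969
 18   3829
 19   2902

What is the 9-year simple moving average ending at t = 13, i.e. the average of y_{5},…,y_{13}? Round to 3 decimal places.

3299.667

Sum of periods 5–13: 3719 + 1857 + 3039 + 1978 + 4021 + 3561 + 2184 + 4601 + 4737 = 29697
Divide by 9: 29697 / 9 = 3299.667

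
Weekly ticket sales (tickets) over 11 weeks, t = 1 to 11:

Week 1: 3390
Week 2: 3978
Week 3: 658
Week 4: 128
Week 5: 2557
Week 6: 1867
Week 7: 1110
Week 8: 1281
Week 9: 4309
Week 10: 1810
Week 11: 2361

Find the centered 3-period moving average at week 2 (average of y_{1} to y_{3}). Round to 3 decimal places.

Sum of periods 1–3: 3390 + 3978 + 658 = 8026
Divide by 3: 8026 / 3 = 2675.333

2675.333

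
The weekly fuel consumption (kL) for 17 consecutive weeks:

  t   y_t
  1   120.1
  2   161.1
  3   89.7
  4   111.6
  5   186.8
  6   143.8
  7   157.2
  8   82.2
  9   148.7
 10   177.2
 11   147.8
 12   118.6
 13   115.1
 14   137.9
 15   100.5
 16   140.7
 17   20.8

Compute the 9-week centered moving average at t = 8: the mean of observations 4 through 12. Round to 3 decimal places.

Sum of periods 4–12: 111.6 + 186.8 + 143.8 + 157.2 + 82.2 + 148.7 + 177.2 + 147.8 + 118.6 = 1273.9
Divide by 9: 1273.9 / 9 = 141.544

141.544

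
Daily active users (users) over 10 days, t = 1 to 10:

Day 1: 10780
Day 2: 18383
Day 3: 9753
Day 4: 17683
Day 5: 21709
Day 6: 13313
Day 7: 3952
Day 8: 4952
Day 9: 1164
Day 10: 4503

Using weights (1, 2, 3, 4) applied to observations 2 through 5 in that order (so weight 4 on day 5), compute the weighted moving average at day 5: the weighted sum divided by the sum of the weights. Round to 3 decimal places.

17777.400

Weighted sum: 1·18383 + 2·9753 + 3·17683 + 4·21709 = 18383 + 19506 + 53049 + 86836 = 177774
Weight total: 1 + 2 + 3 + 4 = 10
WMA = 177774 / 10 = 17777.400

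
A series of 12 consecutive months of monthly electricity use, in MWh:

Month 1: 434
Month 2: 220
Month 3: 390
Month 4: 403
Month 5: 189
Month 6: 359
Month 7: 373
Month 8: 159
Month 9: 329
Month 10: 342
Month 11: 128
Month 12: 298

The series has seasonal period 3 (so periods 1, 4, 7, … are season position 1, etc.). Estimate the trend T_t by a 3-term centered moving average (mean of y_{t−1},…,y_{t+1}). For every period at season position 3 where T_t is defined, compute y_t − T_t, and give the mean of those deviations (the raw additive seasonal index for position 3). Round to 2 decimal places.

Season position 3 occurs at t = 3, 6, 9 (where T_t is defined).
t=3: T_3 = 337.6667; y_3 − T_3 = 390 − 337.6667 = 52.3333
t=6: T_6 = 307.0000; y_6 − T_6 = 359 − 307.0000 = 52.0000
t=9: T_9 = 276.6667; y_9 − T_9 = 329 − 276.6667 = 52.3333
Mean deviation: (52.3333 + 52.0000 + 52.3333) / 3 = 52.22

52.22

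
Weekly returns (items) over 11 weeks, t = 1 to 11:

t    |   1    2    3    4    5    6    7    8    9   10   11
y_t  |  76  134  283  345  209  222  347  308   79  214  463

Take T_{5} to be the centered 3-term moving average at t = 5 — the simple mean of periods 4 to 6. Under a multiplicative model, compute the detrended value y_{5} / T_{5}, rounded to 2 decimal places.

Trend T_5 = (345 + 209 + 222) / 3 = 776/3 = 258.6667
Ratio to trend: 209 / 258.6667 = 0.81

0.81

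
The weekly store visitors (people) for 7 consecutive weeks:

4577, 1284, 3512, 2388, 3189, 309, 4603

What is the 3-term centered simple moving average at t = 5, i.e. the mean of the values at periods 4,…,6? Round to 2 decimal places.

1962.00

Sum of periods 4–6: 2388 + 3189 + 309 = 5886
Divide by 3: 5886 / 3 = 1962.00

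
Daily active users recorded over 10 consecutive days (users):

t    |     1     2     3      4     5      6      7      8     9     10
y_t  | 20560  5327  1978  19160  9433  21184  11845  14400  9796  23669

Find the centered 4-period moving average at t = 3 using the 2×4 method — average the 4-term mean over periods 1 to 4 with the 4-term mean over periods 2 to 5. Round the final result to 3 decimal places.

Sum over 1–4: 20560 + 5327 + 1978 + 19160 = 47025
Sum over 2–5: 5327 + 1978 + 19160 + 9433 = 35898
CMA at t=3 = (47025 + 35898) / (2·4) = 82923 / 8 = 10365.375

10365.375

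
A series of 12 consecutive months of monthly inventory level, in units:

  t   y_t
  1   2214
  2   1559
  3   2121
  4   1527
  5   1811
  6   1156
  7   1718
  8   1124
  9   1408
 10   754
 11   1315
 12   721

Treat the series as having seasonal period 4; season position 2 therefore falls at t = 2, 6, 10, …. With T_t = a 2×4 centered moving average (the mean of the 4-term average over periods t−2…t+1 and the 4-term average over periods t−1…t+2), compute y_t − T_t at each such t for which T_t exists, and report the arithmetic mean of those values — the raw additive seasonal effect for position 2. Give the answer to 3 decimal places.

-346.250

Season position 2 occurs at t = 6, 10 (where T_t is defined).
t=6: T_6 = 1502.62500; y_6 − T_6 = 1156 − 1502.62500 = -346.62500
t=10: T_10 = 1099.87500; y_10 − T_10 = 754 − 1099.87500 = -345.87500
Mean deviation: (-346.62500 + -345.87500) / 2 = -346.250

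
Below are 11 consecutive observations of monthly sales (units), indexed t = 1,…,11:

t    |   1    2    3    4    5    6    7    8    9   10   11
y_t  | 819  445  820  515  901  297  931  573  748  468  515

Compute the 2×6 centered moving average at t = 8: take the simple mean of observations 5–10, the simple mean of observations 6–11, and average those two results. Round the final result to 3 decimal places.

Sum over 5–10: 901 + 297 + 931 + 573 + 748 + 468 = 3918
Sum over 6–11: 297 + 931 + 573 + 748 + 468 + 515 = 3532
CMA at t=8 = (3918 + 3532) / (2·6) = 7450 / 12 = 620.833

620.833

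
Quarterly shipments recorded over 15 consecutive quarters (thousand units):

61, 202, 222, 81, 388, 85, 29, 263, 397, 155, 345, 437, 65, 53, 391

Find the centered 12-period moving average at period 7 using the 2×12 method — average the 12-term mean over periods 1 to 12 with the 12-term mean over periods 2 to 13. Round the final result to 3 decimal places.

Sum over 1–12: 61 + 202 + 222 + 81 + 388 + 85 + 29 + 263 + 397 + 155 + 345 + 437 = 2665
Sum over 2–13: 202 + 222 + 81 + 388 + 85 + 29 + 263 + 397 + 155 + 345 + 437 + 65 = 2669
CMA at t=7 = (2665 + 2669) / (2·12) = 5334 / 24 = 222.250

222.250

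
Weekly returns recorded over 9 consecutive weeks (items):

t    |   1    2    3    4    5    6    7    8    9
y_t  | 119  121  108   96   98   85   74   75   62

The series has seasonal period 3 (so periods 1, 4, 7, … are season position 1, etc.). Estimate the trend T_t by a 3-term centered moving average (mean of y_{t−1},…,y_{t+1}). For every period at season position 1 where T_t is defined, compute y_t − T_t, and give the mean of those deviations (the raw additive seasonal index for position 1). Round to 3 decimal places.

-4.333

Season position 1 occurs at t = 4, 7 (where T_t is defined).
t=4: T_4 = 100.66667; y_4 − T_4 = 96 − 100.66667 = -4.66667
t=7: T_7 = 78.00000; y_7 − T_7 = 74 − 78.00000 = -4.00000
Mean deviation: (-4.66667 + -4.00000) / 2 = -4.333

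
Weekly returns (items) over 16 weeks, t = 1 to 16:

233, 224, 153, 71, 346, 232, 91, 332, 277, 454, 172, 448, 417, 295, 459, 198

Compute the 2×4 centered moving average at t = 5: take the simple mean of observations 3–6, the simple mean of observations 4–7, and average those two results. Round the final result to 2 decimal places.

192.75

Sum over 3–6: 153 + 71 + 346 + 232 = 802
Sum over 4–7: 71 + 346 + 232 + 91 = 740
CMA at t=5 = (802 + 740) / (2·4) = 1542 / 8 = 192.75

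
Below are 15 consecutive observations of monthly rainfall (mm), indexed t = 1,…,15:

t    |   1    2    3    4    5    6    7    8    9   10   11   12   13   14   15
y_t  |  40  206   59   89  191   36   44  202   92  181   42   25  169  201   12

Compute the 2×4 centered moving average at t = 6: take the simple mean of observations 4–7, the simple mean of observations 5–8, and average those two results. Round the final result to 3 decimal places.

104.125

Sum over 4–7: 89 + 191 + 36 + 44 = 360
Sum over 5–8: 191 + 36 + 44 + 202 = 473
CMA at t=6 = (360 + 473) / (2·4) = 833 / 8 = 104.125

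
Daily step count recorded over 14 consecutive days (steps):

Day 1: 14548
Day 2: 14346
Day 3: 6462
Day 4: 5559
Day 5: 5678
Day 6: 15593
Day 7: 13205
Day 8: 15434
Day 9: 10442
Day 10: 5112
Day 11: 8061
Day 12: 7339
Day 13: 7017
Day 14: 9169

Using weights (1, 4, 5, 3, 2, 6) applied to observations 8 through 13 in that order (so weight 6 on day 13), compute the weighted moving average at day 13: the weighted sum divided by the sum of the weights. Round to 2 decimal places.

7796.43

Weighted sum: 1·15434 + 4·10442 + 5·5112 + 3·8061 + 2·7339 + 6·7017 = 15434 + 41768 + 25560 + 24183 + 14678 + 42102 = 163725
Weight total: 1 + 4 + 5 + 3 + 2 + 6 = 21
WMA = 163725 / 21 = 7796.43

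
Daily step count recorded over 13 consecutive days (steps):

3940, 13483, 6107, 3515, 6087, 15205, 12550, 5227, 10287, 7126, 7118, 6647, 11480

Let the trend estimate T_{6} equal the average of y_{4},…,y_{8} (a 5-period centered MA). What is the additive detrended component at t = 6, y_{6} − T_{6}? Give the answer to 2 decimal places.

6688.20

Trend T_6 = (3515 + 6087 + 15205 + 12550 + 5227) / 5 = 42584/5 = 8516.8000
Detrended value: 15205 − 8516.8000 = 6688.20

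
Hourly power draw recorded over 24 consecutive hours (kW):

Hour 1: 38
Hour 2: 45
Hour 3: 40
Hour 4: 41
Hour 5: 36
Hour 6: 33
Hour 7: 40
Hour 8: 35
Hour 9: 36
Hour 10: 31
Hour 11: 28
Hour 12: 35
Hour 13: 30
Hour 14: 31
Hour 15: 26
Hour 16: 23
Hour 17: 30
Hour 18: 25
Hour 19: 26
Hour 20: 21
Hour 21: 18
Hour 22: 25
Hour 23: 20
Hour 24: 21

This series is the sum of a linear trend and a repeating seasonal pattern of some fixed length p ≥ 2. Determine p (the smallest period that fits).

5

First differences y_{t+1} − y_t: 7, -5, 1, -5, -3, 7, -5, 1, -5, -3, 7, -5, …
The difference pattern repeats every 5 terms and not for any smaller step, so p = 5.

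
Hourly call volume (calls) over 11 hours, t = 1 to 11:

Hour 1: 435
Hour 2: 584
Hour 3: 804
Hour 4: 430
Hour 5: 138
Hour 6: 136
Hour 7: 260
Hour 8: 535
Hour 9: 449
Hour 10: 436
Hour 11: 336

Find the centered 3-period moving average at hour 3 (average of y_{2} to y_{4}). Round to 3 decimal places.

Sum of periods 2–4: 584 + 804 + 430 = 1818
Divide by 3: 1818 / 3 = 606.000

606.000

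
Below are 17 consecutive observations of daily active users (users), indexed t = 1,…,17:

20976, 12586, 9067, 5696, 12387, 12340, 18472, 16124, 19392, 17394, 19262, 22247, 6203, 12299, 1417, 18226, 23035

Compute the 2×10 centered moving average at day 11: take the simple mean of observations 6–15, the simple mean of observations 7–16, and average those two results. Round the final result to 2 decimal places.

14809.30

Sum over 6–15: 12340 + 18472 + 16124 + 19392 + 17394 + 19262 + 22247 + 6203 + 12299 + 1417 = 145150
Sum over 7–16: 18472 + 16124 + 19392 + 17394 + 19262 + 22247 + 6203 + 12299 + 1417 + 18226 = 151036
CMA at t=11 = (145150 + 151036) / (2·10) = 296186 / 20 = 14809.30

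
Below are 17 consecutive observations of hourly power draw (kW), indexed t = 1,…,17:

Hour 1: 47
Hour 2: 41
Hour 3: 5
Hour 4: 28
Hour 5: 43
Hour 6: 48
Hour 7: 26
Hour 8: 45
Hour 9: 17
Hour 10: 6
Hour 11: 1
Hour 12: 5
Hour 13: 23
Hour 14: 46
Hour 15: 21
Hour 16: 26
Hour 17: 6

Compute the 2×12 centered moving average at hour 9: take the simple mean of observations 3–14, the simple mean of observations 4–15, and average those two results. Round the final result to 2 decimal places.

25.08

Sum over 3–14: 5 + 28 + 43 + 48 + 26 + 45 + 17 + 6 + 1 + 5 + 23 + 46 = 293
Sum over 4–15: 28 + 43 + 48 + 26 + 45 + 17 + 6 + 1 + 5 + 23 + 46 + 21 = 309
CMA at t=9 = (293 + 309) / (2·12) = 602 / 24 = 25.08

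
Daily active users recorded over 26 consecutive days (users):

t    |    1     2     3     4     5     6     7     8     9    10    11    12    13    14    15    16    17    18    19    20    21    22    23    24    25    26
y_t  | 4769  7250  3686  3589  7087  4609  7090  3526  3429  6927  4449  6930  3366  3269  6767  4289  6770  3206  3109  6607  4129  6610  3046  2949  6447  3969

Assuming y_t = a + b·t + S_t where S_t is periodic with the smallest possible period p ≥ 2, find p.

First differences y_{t+1} − y_t: 2481, -3564, -97, 3498, -2478, 2481, -3564, -97, 3498, -2478, 2481, -3564, …
The difference pattern repeats every 5 terms and not for any smaller step, so p = 5.

5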